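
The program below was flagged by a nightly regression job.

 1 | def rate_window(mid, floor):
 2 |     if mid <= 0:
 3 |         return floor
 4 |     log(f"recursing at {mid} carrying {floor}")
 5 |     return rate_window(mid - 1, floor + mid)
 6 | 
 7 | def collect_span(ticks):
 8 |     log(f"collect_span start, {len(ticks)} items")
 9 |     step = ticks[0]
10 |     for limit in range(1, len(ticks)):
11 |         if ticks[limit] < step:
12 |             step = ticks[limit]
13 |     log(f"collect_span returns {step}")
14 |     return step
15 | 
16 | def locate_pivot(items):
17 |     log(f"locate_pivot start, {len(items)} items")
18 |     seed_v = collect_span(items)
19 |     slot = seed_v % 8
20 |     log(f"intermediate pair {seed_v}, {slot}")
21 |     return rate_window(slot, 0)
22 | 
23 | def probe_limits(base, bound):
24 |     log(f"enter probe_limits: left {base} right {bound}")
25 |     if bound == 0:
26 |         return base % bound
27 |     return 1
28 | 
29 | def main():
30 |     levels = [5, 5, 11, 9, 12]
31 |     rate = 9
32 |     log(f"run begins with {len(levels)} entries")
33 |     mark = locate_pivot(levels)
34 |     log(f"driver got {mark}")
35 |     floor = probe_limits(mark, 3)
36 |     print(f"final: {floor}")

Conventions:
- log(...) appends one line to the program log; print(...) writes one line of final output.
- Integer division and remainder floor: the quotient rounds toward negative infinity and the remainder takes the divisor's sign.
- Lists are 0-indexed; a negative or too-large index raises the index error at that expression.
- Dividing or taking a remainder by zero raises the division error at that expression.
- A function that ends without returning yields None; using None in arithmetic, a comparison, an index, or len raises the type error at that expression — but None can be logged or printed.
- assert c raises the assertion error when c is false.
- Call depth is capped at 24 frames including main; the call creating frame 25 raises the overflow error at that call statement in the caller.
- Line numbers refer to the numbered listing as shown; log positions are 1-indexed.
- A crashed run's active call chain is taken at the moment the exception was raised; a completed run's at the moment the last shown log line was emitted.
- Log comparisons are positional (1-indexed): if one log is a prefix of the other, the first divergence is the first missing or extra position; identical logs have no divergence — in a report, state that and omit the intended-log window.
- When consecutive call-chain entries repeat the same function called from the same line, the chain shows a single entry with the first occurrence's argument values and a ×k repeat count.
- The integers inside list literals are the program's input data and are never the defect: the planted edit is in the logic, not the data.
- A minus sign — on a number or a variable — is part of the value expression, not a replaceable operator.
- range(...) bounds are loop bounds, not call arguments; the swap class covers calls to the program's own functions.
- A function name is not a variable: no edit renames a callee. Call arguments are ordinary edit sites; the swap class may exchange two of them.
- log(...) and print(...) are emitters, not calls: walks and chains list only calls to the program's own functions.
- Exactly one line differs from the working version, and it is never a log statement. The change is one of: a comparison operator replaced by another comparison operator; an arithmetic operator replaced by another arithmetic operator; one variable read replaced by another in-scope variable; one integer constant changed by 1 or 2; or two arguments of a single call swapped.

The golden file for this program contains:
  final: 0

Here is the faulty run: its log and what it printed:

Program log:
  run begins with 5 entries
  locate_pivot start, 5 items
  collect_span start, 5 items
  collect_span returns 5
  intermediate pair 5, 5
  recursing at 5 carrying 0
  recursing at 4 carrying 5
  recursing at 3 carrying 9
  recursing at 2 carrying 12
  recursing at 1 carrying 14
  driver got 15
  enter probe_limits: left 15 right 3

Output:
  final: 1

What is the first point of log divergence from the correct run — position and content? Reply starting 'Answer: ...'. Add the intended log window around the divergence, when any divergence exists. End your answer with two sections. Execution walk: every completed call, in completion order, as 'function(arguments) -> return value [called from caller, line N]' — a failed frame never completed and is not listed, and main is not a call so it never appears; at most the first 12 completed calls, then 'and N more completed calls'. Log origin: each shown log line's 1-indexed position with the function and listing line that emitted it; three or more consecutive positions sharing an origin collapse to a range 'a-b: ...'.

Answer: none — the logs agree in full.
Execution walk:
  collect_span([5, 5, 11, 9, 12]) -> 5  [called from locate_pivot, line 18]
  rate_window(0, 15) -> 15  [called from rate_window, line 5]
  rate_window(1, 14) -> 15  [called from rate_window, line 5]
  rate_window(2, 12) -> 15  [called from rate_window, line 5]
  rate_window(3, 9) -> 15  [called from rate_window, line 5]
  rate_window(4, 5) -> 15  [called from rate_window, line 5]
  rate_window(5, 0) -> 15  [called from locate_pivot, line 21]
  locate_pivot([5, 5, 11, 9, 12]) -> 15  [called from main, line 33]
  probe_limits(15, 3) -> 1  [called from main, line 35]
Origin of each log line:
  1: logged in main at line 32
  2: logged in locate_pivot at line 17
  3: logged in collect_span at line 8
  4: logged in collect_span at line 13
  5: logged in locate_pivot at line 20
  6-10: logged in rate_window at line 4
  11: logged in main at line 34
  12: logged in probe_limits at line 24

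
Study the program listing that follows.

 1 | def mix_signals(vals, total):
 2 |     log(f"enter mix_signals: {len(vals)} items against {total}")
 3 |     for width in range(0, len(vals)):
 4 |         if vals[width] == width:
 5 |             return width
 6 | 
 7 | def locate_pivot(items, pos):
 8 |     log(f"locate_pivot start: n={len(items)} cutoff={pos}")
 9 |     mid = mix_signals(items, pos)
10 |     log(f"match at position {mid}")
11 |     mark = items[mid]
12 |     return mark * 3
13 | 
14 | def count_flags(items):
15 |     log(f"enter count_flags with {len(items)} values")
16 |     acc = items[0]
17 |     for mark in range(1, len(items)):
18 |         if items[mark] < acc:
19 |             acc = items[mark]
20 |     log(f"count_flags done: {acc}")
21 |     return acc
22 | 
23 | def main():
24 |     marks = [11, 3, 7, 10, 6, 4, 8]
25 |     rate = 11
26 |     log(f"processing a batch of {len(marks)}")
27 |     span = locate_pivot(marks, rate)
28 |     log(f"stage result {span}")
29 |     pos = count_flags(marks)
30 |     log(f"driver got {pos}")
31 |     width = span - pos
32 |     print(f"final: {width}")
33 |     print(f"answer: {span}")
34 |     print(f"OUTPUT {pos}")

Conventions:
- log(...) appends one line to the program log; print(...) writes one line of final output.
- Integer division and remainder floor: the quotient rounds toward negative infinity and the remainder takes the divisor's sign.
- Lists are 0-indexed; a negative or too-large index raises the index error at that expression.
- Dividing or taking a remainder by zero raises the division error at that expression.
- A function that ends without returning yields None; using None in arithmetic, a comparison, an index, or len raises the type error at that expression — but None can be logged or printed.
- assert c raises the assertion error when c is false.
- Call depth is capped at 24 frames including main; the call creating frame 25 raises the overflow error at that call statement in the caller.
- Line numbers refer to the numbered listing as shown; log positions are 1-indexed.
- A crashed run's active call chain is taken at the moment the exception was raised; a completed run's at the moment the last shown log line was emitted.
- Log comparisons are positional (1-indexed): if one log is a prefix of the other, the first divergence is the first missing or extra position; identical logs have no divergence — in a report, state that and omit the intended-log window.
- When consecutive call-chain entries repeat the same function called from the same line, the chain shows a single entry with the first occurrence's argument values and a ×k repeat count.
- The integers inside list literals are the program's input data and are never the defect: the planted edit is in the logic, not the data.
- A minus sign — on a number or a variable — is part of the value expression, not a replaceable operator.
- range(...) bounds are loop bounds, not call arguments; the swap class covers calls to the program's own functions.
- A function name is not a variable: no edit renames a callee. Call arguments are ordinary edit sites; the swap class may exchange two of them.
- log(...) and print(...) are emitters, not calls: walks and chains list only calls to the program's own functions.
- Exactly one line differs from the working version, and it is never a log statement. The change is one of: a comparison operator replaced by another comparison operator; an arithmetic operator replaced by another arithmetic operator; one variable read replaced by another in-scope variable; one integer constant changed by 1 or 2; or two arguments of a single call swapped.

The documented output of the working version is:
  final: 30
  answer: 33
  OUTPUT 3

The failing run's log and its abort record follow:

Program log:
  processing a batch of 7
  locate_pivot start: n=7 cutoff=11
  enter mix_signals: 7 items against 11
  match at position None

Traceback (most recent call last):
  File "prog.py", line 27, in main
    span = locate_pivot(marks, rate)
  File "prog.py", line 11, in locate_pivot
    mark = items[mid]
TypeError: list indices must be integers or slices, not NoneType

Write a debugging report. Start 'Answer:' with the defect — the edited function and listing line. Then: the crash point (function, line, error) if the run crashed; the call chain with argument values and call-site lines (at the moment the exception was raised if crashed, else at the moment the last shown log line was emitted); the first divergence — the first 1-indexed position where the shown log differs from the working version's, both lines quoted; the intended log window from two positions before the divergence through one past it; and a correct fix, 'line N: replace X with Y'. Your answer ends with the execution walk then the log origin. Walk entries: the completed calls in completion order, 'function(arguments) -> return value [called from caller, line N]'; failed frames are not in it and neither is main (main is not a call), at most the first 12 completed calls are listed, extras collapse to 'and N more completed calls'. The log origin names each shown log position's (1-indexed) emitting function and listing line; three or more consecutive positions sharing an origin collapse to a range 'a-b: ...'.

Answer: the defect is in mix_signals at line 4.
Key observation: Everything matches until log position 4, which reads 'match at position None' in place of 'match at position 0'.
Crash: locate_pivot, line 11, TypeError.
Call chain: main -> locate_pivot([11, 3, 7, 10, 6, 4, 8], 11) (called at line 27).
First divergence: position 4 — the shown line 'match at position None' should read 'match at position 0'.
Intended log window:
  2: locate_pivot start: n=7 cutoff=11
  3: enter mix_signals: 7 items against 11
  4: match at position 0
  5: stage result 33
Execution walk:
  mix_signals([11, 3, 7, 10, 6, 4, 8], 11) -> None  [called from locate_pivot, line 9]
Log line origins:
  1: emitted by main (line 26)
  2: emitted by locate_pivot (line 8)
  3: emitted by mix_signals (line 2)
  4: emitted by locate_pivot (line 10)
A correct fix: line 4: replace `vals[width] == width` with `vals[width] == total`.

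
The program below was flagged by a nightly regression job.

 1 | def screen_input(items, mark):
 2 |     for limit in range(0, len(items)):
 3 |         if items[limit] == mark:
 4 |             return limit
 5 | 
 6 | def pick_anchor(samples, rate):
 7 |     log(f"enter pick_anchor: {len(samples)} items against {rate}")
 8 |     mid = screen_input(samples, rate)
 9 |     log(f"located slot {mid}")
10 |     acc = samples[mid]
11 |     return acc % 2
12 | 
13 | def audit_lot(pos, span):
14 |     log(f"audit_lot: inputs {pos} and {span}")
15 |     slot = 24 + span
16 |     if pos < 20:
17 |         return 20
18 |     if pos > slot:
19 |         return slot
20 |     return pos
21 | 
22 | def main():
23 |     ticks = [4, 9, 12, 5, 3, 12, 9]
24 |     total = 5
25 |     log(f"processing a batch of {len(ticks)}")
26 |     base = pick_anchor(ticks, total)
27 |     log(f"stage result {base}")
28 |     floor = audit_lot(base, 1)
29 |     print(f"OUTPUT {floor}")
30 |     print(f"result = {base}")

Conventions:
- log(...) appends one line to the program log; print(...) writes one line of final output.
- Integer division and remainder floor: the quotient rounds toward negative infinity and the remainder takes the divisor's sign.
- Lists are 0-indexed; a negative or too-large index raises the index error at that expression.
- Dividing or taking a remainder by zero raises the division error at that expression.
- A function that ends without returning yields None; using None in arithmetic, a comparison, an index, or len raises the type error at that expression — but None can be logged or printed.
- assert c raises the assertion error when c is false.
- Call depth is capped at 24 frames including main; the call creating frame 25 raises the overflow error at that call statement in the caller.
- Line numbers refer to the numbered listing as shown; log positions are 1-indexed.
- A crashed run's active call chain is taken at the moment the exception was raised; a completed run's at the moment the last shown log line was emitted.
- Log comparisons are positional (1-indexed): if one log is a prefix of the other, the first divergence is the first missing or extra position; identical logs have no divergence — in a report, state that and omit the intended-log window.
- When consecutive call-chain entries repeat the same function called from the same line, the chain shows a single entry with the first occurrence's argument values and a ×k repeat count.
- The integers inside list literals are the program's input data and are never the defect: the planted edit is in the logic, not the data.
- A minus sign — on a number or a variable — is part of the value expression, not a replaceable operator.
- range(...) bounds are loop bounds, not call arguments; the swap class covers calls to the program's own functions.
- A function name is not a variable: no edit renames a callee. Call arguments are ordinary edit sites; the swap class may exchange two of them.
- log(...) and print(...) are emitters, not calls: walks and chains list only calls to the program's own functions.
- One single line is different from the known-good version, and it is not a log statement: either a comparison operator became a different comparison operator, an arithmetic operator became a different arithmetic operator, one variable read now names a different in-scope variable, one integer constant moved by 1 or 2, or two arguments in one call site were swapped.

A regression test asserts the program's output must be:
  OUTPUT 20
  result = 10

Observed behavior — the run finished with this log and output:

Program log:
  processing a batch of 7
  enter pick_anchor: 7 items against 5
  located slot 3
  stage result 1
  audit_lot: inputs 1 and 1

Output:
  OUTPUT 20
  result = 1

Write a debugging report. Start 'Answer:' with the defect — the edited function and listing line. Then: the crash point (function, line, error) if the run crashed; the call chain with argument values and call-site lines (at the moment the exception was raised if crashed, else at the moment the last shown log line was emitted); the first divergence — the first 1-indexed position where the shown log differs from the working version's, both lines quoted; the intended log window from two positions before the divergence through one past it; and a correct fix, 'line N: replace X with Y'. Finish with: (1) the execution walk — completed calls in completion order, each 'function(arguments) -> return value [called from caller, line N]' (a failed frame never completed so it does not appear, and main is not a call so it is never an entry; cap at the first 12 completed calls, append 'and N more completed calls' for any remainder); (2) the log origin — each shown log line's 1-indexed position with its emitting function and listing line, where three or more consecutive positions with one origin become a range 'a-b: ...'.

Answer: the defect is in pick_anchor at line 11.
Key observation: Position 4 is the first bad log line: 'stage result 1' should read 'stage result 10'.
Call chain: main -> audit_lot(1, 1) (called at line 28).
First divergence: position 4 — the shown line 'stage result 1' should read 'stage result 10'.
Intended log window:
  2: enter pick_anchor: 7 items against 5
  3: located slot 3
  4: stage result 10
  5: audit_lot: inputs 10 and 1
Execution walk:
  screen_input([4, 9, 12, 5, 3, 12, 9], 5) -> 3  [called from pick_anchor, line 8]
  pick_anchor([4, 9, 12, 5, 3, 12, 9], 5) -> 1  [called from main, line 26]
  audit_lot(1, 1) -> 20  [called from main, line 28]
Origin of each log line:
  1: from main, line 25
  2: from pick_anchor, line 7
  3: from pick_anchor, line 9
  4: from main, line 27
  5: from audit_lot, line 14
A correct fix: line 11: replace `%` with `*`.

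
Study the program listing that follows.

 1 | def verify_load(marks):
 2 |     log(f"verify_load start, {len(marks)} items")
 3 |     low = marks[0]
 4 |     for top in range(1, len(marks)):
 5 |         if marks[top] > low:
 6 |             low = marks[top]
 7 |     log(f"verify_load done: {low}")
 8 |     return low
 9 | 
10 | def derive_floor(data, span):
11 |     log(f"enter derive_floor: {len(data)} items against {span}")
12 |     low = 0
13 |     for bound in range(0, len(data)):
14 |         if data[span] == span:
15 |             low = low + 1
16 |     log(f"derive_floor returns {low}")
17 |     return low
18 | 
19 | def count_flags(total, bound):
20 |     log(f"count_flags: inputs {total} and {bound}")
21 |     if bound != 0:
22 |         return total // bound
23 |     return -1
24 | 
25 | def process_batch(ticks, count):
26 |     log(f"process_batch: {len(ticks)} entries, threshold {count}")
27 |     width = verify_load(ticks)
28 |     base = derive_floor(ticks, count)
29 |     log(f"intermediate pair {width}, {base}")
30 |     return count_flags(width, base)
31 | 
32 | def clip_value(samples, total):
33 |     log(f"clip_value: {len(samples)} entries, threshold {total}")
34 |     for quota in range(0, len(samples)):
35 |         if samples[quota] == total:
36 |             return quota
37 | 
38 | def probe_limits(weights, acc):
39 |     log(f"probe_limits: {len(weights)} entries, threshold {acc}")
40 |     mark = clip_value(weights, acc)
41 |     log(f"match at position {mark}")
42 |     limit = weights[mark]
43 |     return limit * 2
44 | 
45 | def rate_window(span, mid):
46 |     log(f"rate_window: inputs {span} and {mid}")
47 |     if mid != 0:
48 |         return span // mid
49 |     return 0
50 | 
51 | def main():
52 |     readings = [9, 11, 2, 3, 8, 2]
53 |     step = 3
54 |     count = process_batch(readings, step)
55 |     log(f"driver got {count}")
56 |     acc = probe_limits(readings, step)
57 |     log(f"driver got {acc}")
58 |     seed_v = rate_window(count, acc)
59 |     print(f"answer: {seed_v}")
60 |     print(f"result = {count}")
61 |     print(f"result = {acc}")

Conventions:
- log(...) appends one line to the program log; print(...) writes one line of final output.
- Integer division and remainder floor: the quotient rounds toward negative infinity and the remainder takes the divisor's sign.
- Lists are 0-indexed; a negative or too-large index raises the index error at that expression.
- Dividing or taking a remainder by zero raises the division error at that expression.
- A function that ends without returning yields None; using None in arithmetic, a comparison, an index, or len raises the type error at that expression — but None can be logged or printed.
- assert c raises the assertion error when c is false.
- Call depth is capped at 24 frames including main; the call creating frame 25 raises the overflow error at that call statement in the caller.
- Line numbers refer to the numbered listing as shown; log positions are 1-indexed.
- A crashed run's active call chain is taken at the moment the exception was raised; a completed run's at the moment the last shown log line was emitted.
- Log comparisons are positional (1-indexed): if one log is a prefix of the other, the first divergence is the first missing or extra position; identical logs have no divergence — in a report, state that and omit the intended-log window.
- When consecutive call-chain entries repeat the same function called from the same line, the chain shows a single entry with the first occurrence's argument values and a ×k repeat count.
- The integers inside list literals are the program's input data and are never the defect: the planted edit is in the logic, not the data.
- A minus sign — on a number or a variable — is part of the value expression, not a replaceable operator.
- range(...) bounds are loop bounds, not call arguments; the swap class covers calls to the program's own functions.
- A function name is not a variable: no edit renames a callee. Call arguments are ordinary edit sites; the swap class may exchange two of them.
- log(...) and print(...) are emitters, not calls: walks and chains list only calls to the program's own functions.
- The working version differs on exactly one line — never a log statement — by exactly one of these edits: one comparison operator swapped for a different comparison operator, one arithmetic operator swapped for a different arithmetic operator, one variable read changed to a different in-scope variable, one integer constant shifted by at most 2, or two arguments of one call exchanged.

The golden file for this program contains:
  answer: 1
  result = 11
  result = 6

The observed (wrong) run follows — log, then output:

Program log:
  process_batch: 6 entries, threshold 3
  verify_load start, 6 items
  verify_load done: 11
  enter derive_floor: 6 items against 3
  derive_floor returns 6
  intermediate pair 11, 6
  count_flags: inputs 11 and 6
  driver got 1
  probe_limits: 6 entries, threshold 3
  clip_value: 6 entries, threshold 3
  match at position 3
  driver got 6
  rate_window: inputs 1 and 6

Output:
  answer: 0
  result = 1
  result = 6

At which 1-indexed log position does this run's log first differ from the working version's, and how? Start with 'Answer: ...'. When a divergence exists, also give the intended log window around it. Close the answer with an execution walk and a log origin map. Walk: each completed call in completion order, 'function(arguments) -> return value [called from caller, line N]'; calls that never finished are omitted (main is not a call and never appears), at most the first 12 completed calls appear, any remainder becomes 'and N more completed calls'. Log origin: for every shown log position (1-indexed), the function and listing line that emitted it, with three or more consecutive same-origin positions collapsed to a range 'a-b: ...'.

Answer: position 5; shown 'derive_floor returns 6' vs intended 'derive_floor returns 1'.
Intended log window:
  3: verify_load done: 11
  4: enter derive_floor: 6 items against 3
  5: derive_floor returns 1
  6: intermediate pair 11, 1
Execution walk:
  verify_load([9, 11, 2, 3, 8, 2]) -> 11  [called from process_batch, line 27]
  derive_floor([9, 11, 2, 3, 8, 2], 3) -> 6  [called from process_batch, line 28]
  count_flags(11, 6) -> 1  [called from process_batch, line 30]
  process_batch([9, 11, 2, 3, 8, 2], 3) -> 1  [called from main, line 54]
  clip_value([9, 11, 2, 3, 8, 2], 3) -> 3  [called from probe_limits, line 40]
  probe_limits([9, 11, 2, 3, 8, 2], 3) -> 6  [called from main, line 56]
  rate_window(1, 6) -> 0  [called from main, line 58]
Origin of each log line:
  1: emitted by process_batch (line 26)
  2: emitted by verify_load (line 2)
  3: emitted by verify_load (line 7)
  4: emitted by derive_floor (line 11)
  5: emitted by derive_floor (line 16)
  6: emitted by process_batch (line 29)
  7: emitted by count_flags (line 20)
  8: emitted by main (line 55)
  9: emitted by probe_limits (line 39)
  10: emitted by clip_value (line 33)
  11: emitted by probe_limits (line 41)
  12: emitted by main (line 57)
  13: emitted by rate_window (line 46)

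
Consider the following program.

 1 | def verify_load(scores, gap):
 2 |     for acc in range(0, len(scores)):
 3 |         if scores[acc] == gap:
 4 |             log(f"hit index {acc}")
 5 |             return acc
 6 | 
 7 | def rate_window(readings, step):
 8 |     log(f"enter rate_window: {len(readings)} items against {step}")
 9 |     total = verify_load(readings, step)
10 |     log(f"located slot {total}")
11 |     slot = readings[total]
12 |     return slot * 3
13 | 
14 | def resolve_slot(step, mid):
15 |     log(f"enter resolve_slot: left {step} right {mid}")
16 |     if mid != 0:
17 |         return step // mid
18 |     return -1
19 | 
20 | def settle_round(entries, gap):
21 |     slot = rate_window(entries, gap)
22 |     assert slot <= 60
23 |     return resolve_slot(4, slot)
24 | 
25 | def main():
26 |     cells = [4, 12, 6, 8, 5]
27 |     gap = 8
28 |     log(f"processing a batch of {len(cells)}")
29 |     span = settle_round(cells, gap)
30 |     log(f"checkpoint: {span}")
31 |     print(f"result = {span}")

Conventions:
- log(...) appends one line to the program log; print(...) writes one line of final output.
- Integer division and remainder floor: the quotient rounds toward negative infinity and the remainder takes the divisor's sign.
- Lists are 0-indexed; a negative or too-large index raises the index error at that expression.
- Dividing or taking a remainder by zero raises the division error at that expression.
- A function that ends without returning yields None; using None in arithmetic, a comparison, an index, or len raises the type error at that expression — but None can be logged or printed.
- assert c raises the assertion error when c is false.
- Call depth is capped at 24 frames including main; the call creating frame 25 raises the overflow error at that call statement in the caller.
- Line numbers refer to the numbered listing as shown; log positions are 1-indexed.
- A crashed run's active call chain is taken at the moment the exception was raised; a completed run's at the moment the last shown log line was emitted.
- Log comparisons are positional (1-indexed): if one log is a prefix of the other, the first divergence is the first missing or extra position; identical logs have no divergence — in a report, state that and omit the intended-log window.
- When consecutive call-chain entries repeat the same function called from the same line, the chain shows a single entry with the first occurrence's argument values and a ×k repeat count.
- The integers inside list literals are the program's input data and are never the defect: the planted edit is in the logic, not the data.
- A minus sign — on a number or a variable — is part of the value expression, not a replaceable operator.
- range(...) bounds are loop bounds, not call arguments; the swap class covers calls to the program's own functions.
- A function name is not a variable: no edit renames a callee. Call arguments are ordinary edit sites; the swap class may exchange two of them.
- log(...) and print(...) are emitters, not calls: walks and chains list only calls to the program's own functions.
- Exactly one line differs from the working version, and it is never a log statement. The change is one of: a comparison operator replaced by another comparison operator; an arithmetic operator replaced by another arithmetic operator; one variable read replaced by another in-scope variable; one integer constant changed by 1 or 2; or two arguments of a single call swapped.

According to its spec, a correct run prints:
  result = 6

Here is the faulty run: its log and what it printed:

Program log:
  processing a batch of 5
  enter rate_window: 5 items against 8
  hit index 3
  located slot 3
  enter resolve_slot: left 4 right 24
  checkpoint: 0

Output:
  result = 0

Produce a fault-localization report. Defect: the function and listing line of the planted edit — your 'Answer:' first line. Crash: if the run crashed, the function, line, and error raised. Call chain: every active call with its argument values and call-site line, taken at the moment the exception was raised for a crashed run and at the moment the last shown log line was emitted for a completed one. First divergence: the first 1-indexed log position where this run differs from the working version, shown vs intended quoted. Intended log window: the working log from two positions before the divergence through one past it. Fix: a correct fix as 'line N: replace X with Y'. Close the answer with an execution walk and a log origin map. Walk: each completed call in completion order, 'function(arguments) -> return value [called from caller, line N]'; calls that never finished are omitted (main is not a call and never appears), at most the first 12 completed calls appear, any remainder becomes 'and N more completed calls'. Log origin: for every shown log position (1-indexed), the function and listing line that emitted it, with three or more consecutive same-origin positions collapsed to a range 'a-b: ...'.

Answer: the defect is in settle_round at line 23.
Key fact: The log first diverges at position 5: the faulty run prints 'enter resolve_slot: left 4 right 24' where the working version prints 'enter resolve_slot: left 24 right 4'.
Call chain: main.
First divergence: position 5; shown 'enter resolve_slot: left 4 right 24' vs intended 'enter resolve_slot: left 24 right 4'.
Intended log window:
  3: hit index 3
  4: located slot 3
  5: enter resolve_slot: left 24 right 4
  6: checkpoint: 6
Execution walk:
  verify_load([4, 12, 6, 8, 5], 8) -> 3  [called from rate_window, line 9]
  rate_window([4, 12, 6, 8, 5], 8) -> 24  [called from settle_round, line 21]
  resolve_slot(4, 24) -> 0  [called from settle_round, line 23]
  settle_round([4, 12, 6, 8, 5], 8) -> 0  [called from main, line 29]
Log line origins:
  1: emitted by main (line 28)
  2: emitted by rate_window (line 8)
  3: emitted by verify_load (line 4)
  4: emitted by rate_window (line 10)
  5: emitted by resolve_slot (line 15)
  6: emitted by main (line 30)
A correct fix: line 23: replace `resolve_slot(4, slot)` with `resolve_slot(slot, 4)`.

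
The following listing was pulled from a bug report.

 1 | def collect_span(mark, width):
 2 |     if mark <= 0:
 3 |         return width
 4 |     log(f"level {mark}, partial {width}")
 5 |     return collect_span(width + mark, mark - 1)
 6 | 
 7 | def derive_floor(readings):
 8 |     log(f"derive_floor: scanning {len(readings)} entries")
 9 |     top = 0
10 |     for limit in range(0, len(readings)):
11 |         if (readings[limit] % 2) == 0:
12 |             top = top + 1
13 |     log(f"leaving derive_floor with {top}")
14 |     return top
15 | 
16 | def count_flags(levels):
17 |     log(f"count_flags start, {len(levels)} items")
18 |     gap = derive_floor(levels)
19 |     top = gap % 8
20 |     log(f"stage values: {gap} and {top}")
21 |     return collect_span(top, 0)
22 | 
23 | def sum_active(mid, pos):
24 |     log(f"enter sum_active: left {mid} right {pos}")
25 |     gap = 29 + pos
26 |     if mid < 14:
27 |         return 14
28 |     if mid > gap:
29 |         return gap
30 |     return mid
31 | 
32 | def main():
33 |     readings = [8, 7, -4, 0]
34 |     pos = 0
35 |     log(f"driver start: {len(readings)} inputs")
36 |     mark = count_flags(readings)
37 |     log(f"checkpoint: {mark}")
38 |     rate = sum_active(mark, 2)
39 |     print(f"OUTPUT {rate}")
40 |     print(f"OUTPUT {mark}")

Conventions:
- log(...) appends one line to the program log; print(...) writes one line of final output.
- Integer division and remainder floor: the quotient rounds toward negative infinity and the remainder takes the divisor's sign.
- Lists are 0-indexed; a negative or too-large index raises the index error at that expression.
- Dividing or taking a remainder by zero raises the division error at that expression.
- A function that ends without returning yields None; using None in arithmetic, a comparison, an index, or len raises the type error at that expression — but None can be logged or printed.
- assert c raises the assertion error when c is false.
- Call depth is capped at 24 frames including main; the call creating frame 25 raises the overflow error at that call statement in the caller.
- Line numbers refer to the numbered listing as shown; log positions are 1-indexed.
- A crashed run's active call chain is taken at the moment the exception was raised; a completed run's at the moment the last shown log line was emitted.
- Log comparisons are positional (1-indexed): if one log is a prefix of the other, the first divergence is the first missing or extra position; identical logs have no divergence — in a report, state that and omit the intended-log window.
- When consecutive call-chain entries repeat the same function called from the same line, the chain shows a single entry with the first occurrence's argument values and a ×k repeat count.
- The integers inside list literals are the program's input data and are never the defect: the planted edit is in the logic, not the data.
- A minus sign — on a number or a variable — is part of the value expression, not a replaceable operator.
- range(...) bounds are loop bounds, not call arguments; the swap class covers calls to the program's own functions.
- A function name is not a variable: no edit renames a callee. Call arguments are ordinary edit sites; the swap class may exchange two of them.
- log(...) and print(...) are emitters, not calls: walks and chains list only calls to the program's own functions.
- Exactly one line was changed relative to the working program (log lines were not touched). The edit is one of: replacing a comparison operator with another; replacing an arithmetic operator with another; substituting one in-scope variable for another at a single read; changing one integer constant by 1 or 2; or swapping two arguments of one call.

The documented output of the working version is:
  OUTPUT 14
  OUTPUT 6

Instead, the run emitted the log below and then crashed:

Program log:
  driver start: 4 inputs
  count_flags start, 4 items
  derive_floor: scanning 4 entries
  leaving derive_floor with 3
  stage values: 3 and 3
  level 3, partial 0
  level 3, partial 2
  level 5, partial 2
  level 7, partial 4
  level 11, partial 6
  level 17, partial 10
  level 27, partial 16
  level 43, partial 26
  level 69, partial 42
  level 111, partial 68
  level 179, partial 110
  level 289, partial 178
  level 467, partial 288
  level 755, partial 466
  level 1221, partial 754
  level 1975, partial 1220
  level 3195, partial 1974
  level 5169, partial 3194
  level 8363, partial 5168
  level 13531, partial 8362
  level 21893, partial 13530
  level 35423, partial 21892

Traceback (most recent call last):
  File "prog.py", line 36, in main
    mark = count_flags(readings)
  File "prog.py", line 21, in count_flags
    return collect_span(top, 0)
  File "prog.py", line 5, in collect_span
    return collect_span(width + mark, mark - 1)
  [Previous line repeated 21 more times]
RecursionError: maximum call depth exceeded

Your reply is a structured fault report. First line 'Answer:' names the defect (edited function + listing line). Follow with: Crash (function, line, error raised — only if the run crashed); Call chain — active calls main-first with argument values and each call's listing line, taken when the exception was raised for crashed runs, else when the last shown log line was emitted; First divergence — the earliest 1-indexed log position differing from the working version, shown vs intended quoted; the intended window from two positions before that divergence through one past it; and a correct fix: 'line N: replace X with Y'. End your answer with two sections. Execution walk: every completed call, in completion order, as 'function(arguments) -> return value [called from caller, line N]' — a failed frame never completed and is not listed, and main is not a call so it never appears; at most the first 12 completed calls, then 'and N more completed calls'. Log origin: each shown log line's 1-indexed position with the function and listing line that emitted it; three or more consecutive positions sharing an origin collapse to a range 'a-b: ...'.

Answer: the defect is in collect_span at line 5.
The tell: Everything matches until log position 7, which reads 'level 3, partial 2' in place of 'level 2, partial 3'.
Crash: collect_span, line 5, RecursionError.
Call chain: main -> count_flags([8, 7, -4, 0]) (called at line 36) -> collect_span(3, 0) (called at line 21) -> collect_span(3, 2) (called at line 5) ×21.
First divergence: at position 7 the run shows 'level 3, partial 2' where the working version logs 'level 2, partial 3'.
Intended log window:
  5: stage values: 3 and 3
  6: level 3, partial 0
  7: level 2, partial 3
  8: level 1, partial 5
Execution walk:
  derive_floor([8, 7, -4, 0]) -> 3  [called from count_flags, line 18]
Log origins:
  1 — main, line 35
  2 — count_flags, line 17
  3 — derive_floor, line 8
  4 — derive_floor, line 13
  5 — count_flags, line 20
  6-27 — collect_span, line 4
A correct fix: line 5: replace `collect_span(width + mark, mark - 1)` with `collect_span(mark - 1, width + mark)`.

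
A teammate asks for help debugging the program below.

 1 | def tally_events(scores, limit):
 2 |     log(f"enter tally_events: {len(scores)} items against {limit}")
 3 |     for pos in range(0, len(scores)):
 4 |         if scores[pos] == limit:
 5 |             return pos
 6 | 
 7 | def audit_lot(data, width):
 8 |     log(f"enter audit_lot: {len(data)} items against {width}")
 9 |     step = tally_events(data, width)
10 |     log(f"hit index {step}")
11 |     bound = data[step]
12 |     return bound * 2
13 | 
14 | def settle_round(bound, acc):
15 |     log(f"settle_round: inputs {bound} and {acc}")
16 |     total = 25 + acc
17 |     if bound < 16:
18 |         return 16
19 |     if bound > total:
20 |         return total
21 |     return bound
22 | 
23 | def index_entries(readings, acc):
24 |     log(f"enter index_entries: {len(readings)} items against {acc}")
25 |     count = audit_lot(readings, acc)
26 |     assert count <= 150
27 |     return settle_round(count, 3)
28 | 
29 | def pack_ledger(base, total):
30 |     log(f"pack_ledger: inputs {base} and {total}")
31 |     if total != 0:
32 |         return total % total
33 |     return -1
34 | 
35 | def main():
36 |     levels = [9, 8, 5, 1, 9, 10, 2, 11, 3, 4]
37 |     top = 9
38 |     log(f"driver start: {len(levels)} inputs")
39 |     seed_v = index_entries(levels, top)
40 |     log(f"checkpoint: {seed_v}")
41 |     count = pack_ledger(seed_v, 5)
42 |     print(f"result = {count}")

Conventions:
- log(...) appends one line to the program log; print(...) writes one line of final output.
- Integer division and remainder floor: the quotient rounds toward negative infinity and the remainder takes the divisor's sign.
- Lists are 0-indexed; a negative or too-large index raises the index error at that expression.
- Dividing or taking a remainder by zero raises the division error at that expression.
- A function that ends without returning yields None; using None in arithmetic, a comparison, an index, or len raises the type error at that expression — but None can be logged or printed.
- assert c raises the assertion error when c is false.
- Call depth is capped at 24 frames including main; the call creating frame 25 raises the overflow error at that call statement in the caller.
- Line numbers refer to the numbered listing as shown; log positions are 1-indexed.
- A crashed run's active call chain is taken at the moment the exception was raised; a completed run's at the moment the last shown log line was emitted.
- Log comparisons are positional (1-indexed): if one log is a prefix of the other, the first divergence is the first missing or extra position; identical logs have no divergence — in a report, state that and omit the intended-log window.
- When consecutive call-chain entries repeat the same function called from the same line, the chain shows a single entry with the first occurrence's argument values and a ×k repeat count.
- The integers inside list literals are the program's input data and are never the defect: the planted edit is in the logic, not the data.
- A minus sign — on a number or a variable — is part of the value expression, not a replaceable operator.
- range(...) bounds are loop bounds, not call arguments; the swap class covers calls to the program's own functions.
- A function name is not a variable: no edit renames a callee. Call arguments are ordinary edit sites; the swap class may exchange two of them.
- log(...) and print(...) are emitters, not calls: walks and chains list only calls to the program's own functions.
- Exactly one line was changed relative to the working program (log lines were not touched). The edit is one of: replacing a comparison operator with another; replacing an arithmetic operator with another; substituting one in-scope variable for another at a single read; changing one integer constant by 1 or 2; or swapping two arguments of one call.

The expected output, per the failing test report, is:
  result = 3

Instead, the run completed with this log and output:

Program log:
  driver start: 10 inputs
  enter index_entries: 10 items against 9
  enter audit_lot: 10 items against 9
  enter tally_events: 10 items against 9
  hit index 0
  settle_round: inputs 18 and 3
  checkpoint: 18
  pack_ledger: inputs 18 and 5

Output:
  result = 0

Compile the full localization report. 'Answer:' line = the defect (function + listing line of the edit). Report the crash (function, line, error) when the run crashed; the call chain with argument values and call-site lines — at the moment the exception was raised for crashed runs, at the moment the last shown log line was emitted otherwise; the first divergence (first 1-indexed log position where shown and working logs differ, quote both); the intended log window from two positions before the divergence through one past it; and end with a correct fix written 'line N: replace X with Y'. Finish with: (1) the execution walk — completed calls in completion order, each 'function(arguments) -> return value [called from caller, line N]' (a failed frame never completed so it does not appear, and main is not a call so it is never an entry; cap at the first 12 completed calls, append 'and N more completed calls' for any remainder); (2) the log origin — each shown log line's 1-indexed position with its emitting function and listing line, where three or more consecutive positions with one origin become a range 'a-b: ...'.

Answer: the defect is in pack_ledger at line 32.
Core observation: Nothing in the log betrays the bug — only the output does.
Call chain: main -> pack_ledger(18, 5) (called at line 41).
First divergence: none (the log streams are identical).
Execution walk:
  tally_events([9, 8, 5, 1, 9, 10, 2, 11, 3, 4], 9) -> 0  [called from audit_lot, line 9]
  audit_lot([9, 8, 5, 1, 9, 10, 2, 11, 3, 4], 9) -> 18  [called from index_entries, line 25]
  settle_round(18, 3) -> 18  [called from index_entries, line 27]
  index_entries([9, 8, 5, 1, 9, 10, 2, 11, 3, 4], 9) -> 18  [called from main, line 39]
  pack_ledger(18, 5) -> 0  [called from main, line 41]
Log origin:
  1: logged in main at line 38
  2: logged in index_entries at line 24
  3: logged in audit_lot at line 8
  4: logged in tally_events at line 2
  5: logged in audit_lot at line 10
  6: logged in settle_round at line 15
  7: logged in main at line 40
  8: logged in pack_ledger at line 30
A correct fix: line 32: replace `total % total` with `base % total`.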